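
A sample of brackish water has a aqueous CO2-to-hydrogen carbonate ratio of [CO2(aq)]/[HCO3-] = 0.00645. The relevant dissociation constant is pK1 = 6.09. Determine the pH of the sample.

From K1 = [H⁺][HCO3-]/[CO2(aq)]:  pH = pK1 − log₁₀([CO2(aq)]/[HCO3-])
log₁₀(0.00645) = -2.190
pH = 6.09 − (-2.190) = 8.28

pH = 8.28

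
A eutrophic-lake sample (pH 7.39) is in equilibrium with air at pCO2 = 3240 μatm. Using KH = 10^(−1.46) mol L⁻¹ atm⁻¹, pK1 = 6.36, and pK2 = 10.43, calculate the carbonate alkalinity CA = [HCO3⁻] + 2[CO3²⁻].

[CO2*] = KH · pCO2 = 10^(−1.46) × 3240×10^-6 = 1.123×10^-4 mol/L
α₀ = 1/(1 + K1/[H⁺] + K1K2/[H⁺]²) = 1/(1 + 10^+1.03 + 10^-2.01) = 0.08529
DIC = [CO2*]/α₀ = 1.123×10^-4 / 0.08529 = 1.317 mmol/L
CA = (α₁ + 2α₂)·DIC = (0.9139 + 2×0.0008335) × 1.317 = 1.21 mmol/L

CA = 1.21 mmol/L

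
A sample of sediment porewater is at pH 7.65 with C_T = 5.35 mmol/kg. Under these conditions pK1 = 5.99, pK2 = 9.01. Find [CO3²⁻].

[CO3²⁻] = 0.219 mmol/kg

α₂ = 1 / (1 + [H⁺]/K2 + [H⁺]²/(K1K2)) = 1 / (1 + 10^+1.36 + 10^-0.30)
   = 1 / (1 + 22.909 + 0.50119) = 1/24.410 = 0.04097
[CO3²⁻] = α₂ × DIC = 0.04097 × 5.35 = 0.219 mmol/kg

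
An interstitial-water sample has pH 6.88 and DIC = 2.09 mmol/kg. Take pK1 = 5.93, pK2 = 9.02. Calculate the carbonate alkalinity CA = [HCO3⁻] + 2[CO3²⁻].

CA = 1.89 mmol/kg

CA = [HCO3⁻] + 2[CO3²⁻] = (α₁ + 2α₂)·DIC
At pH 6.88: [H⁺]/K1 = 10^-0.95 = 0.11220, K2/[H⁺] = 10^-2.14 = 0.0072444
α₁ = 1/(1 + 0.11220 + 0.0072444) = 1/1.1194 = 0.8933; α₂ = α₁·K2/[H⁺] = 0.006471
α₁ + 2α₂ = 0.9062
CA = 0.9062 × 2.09 = 1.89 mmol/kg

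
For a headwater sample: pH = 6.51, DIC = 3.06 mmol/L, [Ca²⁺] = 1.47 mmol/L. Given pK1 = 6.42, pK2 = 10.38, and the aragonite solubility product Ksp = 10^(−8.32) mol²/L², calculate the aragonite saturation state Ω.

Ω = 0.0699

α₂ = 1 / (1 + [H⁺]/K2 + [H⁺]²/(K1K2)) = 1 / (1 + 10^+3.87 + 10^+3.78)
   = 1 / (1 + 7413.1 + 6025.6) = 1/1.3440×10^4 = 7.441×10^-5
[CO3²⁻] = α₂ × DIC = 7.441×10^-5 × 3.06 = 0.0002277 mmol/L = 0.2277 μmol/L
Ksp = 10^(−8.32) = 4.786×10^-9
Ω = [Ca²⁺][CO3²⁻]/Ksp = (1.47×10^-3)(2.277×10^-7) / 4.786×10^-9 = 0.0699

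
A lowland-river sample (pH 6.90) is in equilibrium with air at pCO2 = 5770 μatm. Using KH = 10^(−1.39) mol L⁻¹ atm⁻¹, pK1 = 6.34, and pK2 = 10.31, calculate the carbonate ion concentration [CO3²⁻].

[CO2*] = KH · pCO2 = 10^(−1.39) × 5770×10^-6 = 2.351×10^-4 mol/L
α₀ = 1/(1 + K1/[H⁺] + K1K2/[H⁺]²) = 1/(1 + 10^+0.56 + 10^-2.85) = 0.2159
DIC = [CO2*]/α₀ = 2.351×10^-4 / 0.2159 = 1.089 mmol/L
[CO3²⁻] = α₂·DIC; α₂ = 0.0003049, so [CO3²⁻] = 0.0003049 × 1.089 = 0.000332 mmol/L = 0.332 μmol/L

[CO3²⁻] = 0.332 μmol/L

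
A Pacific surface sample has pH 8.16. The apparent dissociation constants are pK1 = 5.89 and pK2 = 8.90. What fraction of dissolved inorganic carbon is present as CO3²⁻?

α₂ = 0.153

α₂ = 1 / (1 + [H⁺]/K2 + [H⁺]²/(K1K2)) = 1 / (1 + 10^+0.74 + 10^-1.53)
   = 1 / (1 + 5.4954 + 0.029512) = 1/6.5249 = 0.1533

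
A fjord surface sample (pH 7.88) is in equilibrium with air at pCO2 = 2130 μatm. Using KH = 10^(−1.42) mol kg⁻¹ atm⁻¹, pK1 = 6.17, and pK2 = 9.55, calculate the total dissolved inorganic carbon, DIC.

DIC = 4.32 mmol/kg

[CO2*] = KH · pCO2 = 10^(−1.42) × 2130×10^-6 = 8.098×10^-5 mol/kg
α₀ = 1/(1 + K1/[H⁺] + K1K2/[H⁺]²) = 1/(1 + 10^+1.71 + 10^+0.04) = 0.01873
DIC = [CO2*]/α₀ = 8.098×10^-5 / 0.01873 = 4.32 mmol/kg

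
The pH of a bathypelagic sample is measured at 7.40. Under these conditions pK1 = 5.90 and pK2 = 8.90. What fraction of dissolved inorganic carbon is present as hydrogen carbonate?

α₁ = 1 / (1 + [H⁺]/K1 + K2/[H⁺]) = 1 / (1 + 10^-1.50 + 10^-1.50)
   = 1 / (1 + 0.031623 + 0.031623) = 1/1.0632 = 0.9405

α₁ = 0.941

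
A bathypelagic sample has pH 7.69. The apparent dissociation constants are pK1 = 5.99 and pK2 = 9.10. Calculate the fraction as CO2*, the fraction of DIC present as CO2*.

α₀ = 0.0188

α₀ = 1 / (1 + K1/[H⁺] + K1K2/[H⁺]²) = 1 / (1 + 10^+1.70 + 10^+0.29)
   = 1 / (1 + 50.119 + 1.9498) = 1/53.069 = 0.01884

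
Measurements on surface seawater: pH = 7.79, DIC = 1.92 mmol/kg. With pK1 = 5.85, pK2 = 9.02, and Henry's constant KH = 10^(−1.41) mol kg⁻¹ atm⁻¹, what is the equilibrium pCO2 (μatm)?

pCO2 = 529 μatm

α₀ = 1 / (1 + K1/[H⁺] + K1K2/[H⁺]²) = 1 / (1 + 10^+1.94 + 10^+0.71)
   = 1 / (1 + 87.096 + 5.1286) = 1/93.225 = 0.01073
[CO2*] = α₀ × DIC = 0.01073 × 1.92 = 0.02060 mmol/kg
pCO2 = [CO2*]/KH = 2.060×10^-5 / 3.890×10^-2 = 529 μatm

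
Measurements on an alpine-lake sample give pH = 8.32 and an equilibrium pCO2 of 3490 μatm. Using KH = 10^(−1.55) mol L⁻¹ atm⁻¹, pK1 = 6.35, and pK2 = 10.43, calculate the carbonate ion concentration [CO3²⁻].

[CO2*] = KH · pCO2 = 10^(−1.55) × 3490×10^-6 = 9.836×10^-5 mol/L
α₀ = 1/(1 + K1/[H⁺] + K1K2/[H⁺]²) = 1/(1 + 10^+1.97 + 10^-0.14) = 0.01052
DIC = [CO2*]/α₀ = 9.836×10^-5 / 0.01052 = 9.349 mmol/L
[CO3²⁻] = α₂·DIC; α₂ = 0.007622, so [CO3²⁻] = 0.007622 × 9.349 = 0.0713 mmol/L

[CO3²⁻] = 0.0713 mmol/L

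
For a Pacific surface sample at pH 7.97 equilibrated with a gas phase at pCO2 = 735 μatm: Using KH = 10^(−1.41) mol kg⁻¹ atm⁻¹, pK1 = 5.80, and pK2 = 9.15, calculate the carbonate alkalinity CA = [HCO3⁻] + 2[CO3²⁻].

CA = 4.79 mmol/kg

[CO2*] = KH · pCO2 = 10^(−1.41) × 735×10^-6 = 2.859×10^-5 mol/kg
α₀ = 1/(1 + K1/[H⁺] + K1K2/[H⁺]²) = 1/(1 + 10^+2.17 + 10^+0.99) = 0.006302
DIC = [CO2*]/α₀ = 2.859×10^-5 / 0.006302 = 4.538 mmol/kg
CA = (α₁ + 2α₂)·DIC = (0.9321 + 2×0.06158) × 4.538 = 4.79 mmol/kg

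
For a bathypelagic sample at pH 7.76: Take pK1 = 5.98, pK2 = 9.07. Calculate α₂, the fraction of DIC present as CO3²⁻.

α₂ = 1 / (1 + [H⁺]/K2 + [H⁺]²/(K1K2)) = 1 / (1 + 10^+1.31 + 10^-0.47)
   = 1 / (1 + 20.417 + 0.33884) = 1/21.756 = 0.04596

α₂ = 0.0460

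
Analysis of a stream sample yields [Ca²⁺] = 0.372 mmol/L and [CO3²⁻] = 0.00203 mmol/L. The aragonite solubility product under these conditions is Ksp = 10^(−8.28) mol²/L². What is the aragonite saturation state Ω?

Ω = 0.144

Ksp = 10^(−8.28) = 5.248×10^-9
Ω = [Ca²⁺][CO3²⁻]/Ksp = (0.372×10^-3)(0.00203×10^-3) / 5.248×10^-9 = 0.144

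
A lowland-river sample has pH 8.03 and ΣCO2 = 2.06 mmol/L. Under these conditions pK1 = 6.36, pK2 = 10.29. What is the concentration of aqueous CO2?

[CO2*] = 0.0429 mmol/L

α₀ = 1 / (1 + K1/[H⁺] + K1K2/[H⁺]²) = 1 / (1 + 10^+1.67 + 10^-0.59)
   = 1 / (1 + 46.774 + 0.25704) = 1/48.031 = 0.02082
[CO2*] = α₀ × DIC = 0.02082 × 2.06 = 0.0429 mmol/L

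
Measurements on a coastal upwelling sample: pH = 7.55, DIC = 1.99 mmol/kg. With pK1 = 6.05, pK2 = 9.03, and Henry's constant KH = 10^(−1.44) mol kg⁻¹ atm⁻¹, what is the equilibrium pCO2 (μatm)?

α₀ = 1 / (1 + K1/[H⁺] + K1K2/[H⁺]²) = 1 / (1 + 10^+1.50 + 10^+0.02)
   = 1 / (1 + 31.623 + 1.0471) = 1/33.670 = 0.02970
[CO2*] = α₀ × DIC = 0.02970 × 1.99 = 0.05910 mmol/kg
pCO2 = [CO2*]/KH = 5.910×10^-5 / 3.631×10^-2 = 1630 μatm

pCO2 = 1630 μatm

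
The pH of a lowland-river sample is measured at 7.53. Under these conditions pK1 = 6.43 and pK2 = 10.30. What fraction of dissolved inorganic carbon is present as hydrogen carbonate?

α₁ = 0.925

α₁ = 1 / (1 + [H⁺]/K1 + K2/[H⁺]) = 1 / (1 + 10^-1.10 + 10^-2.77)
   = 1 / (1 + 0.079433 + 0.0016982) = 1/1.0811 = 0.9250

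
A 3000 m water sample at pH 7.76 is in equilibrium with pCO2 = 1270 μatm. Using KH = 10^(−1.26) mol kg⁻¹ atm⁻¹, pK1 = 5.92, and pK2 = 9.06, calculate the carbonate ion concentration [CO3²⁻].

[CO3²⁻] = 0.242 mmol/kg

[CO2*] = KH · pCO2 = 10^(−1.26) × 1270×10^-6 = 6.979×10^-5 mol/kg
α₀ = 1/(1 + K1/[H⁺] + K1K2/[H⁺]²) = 1/(1 + 10^+1.84 + 10^+0.54) = 0.01358
DIC = [CO2*]/α₀ = 6.979×10^-5 / 0.01358 = 5.140 mmol/kg
[CO3²⁻] = α₂·DIC; α₂ = 0.04708, so [CO3²⁻] = 0.04708 × 5.140 = 0.242 mmol/kg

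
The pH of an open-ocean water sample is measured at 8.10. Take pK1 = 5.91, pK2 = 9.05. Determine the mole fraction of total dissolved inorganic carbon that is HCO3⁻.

α₁ = 0.894

α₁ = 1 / (1 + [H⁺]/K1 + K2/[H⁺]) = 1 / (1 + 10^-2.19 + 10^-0.95)
   = 1 / (1 + 0.0064565 + 0.11220) = 1/1.1187 = 0.8939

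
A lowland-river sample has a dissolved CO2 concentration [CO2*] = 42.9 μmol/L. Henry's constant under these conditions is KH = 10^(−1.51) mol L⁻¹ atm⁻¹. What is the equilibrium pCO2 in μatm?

pCO2 = 1390 μatm

KH = 10^(−1.51) = 3.090×10^-2 mol L⁻¹ atm⁻¹
pCO2 = [CO2*]/KH = 42.9×10^-6 / 3.090×10^-2 = 1.39×10^-3 atm = 1390 μatm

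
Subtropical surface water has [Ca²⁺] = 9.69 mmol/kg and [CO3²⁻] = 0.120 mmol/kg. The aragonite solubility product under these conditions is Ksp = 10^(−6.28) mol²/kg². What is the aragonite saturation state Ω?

Ω = 2.22

Ksp = 10^(−6.28) = 5.248×10^-7
Ω = [Ca²⁺][CO3²⁻]/Ksp = (9.69×10^-3)(0.120×10^-3) / 5.248×10^-7 = 2.22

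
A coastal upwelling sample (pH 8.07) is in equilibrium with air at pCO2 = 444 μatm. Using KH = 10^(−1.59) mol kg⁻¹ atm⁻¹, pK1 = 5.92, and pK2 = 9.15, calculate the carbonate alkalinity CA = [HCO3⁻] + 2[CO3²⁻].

CA = 1.88 mmol/kg

[CO2*] = KH · pCO2 = 10^(−1.59) × 444×10^-6 = 1.141×10^-5 mol/kg
α₀ = 1/(1 + K1/[H⁺] + K1K2/[H⁺]²) = 1/(1 + 10^+2.15 + 10^+1.07) = 0.006493
DIC = [CO2*]/α₀ = 1.141×10^-5 / 0.006493 = 1.758 mmol/kg
CA = (α₁ + 2α₂)·DIC = (0.9172 + 2×0.07629) × 1.758 = 1.88 mmol/kg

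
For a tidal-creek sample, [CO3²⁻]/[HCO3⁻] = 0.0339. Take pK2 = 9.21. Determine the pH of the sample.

pH = 7.74

From K2 = [H⁺][CO3²⁻]/[HCO3⁻]:  pH = pK2 + log₁₀([CO3²⁻]/[HCO3⁻])
log₁₀(0.0339) = -1.470
pH = 9.21 + (-1.470) = 7.74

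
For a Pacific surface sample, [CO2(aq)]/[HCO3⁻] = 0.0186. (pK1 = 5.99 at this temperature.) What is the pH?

From K1 = [H⁺][HCO3⁻]/[CO2(aq)]:  pH = pK1 − log₁₀([CO2(aq)]/[HCO3⁻])
log₁₀(0.0186) = -1.730
pH = 5.99 − (-1.730) = 7.72

pH = 7.72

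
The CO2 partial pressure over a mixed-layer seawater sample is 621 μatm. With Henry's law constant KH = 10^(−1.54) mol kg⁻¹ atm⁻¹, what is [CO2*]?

KH = 10^(−1.54) = 2.884×10^-2 mol kg⁻¹ atm⁻¹
[CO2*] = KH · pCO2 = 2.884×10^-2 × 621×10^-6 atm = 1.79×10^-5 mol/kg

[CO2*] = 17.9 μmol/kg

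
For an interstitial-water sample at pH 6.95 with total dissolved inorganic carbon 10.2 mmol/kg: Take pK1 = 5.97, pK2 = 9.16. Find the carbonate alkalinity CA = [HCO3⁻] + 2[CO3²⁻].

CA = [HCO3⁻] + 2[CO3²⁻] = (α₁ + 2α₂)·DIC
At pH 6.95: [H⁺]/K1 = 10^-0.98 = 0.10471, K2/[H⁺] = 10^-2.21 = 0.0061660
α₁ = 1/(1 + 0.10471 + 0.0061660) = 1/1.1109 = 0.9002; α₂ = α₁·K2/[H⁺] = 0.005551
α₁ + 2α₂ = 0.9113
CA = 0.9113 × 10.2 = 9.30 mmol/kg

CA = 9.30 mmol/kg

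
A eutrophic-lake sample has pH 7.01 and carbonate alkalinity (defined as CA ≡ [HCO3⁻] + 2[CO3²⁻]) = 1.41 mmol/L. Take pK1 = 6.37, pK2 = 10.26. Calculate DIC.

DIC = 1.73 mmol/L

CA = [HCO3⁻] + 2[CO3²⁻] = (α₁ + 2α₂)·DIC
At pH 7.01: [H⁺]/K1 = 10^-0.64 = 0.22909, K2/[H⁺] = 10^-3.25 = 0.00056234
α₁ = 1/(1 + 0.22909 + 0.00056234) = 1/1.2296 = 0.8132; α₂ = α₁·K2/[H⁺] = 0.0004573
α₁ + 2α₂ = 0.8142
DIC = CA / (α₁ + 2α₂) = 1.41 / 0.8142 = 1.73 mmol/L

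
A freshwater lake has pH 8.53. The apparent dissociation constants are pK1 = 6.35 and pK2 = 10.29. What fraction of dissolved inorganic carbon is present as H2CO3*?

α₀ = 0.00645

α₀ = 1 / (1 + K1/[H⁺] + K1K2/[H⁺]²) = 1 / (1 + 10^+2.18 + 10^+0.42)
   = 1 / (1 + 151.36 + 2.6303) = 1/154.99 = 0.006452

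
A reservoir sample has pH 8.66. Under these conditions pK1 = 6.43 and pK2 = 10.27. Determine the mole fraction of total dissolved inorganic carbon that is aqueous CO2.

α₀ = 1 / (1 + K1/[H⁺] + K1K2/[H⁺]²) = 1 / (1 + 10^+2.23 + 10^+0.62)
   = 1 / (1 + 169.82 + 4.1687) = 1/174.99 = 0.005715

α₀ = 0.00571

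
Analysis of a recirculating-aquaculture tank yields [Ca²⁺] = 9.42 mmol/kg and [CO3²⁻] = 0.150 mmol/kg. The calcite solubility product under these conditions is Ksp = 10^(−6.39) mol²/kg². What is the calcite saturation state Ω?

Ksp = 10^(−6.39) = 4.074×10^-7
Ω = [Ca²⁺][CO3²⁻]/Ksp = (9.42×10^-3)(0.150×10^-3) / 4.074×10^-7 = 3.47

Ω = 3.47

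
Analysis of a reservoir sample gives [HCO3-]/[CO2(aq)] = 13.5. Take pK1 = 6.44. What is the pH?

pH = 7.57

From K1 = [H⁺][HCO3-]/[CO2(aq)]:  pH = pK1 + log₁₀([HCO3-]/[CO2(aq)])
log₁₀(13.5) = +1.130
pH = 6.44 + (+1.130) = 7.57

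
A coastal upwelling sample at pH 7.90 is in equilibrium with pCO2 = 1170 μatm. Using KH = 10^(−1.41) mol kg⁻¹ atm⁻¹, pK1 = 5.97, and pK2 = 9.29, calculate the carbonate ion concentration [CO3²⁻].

[CO2*] = KH · pCO2 = 10^(−1.41) × 1170×10^-6 = 4.552×10^-5 mol/kg
α₀ = 1/(1 + K1/[H⁺] + K1K2/[H⁺]²) = 1/(1 + 10^+1.93 + 10^+0.54) = 0.01116
DIC = [CO2*]/α₀ = 4.552×10^-5 / 0.01116 = 4.078 mmol/kg
[CO3²⁻] = α₂·DIC; α₂ = 0.03871, so [CO3²⁻] = 0.03871 × 4.078 = 0.158 mmol/kg

[CO3²⁻] = 0.158 mmol/kg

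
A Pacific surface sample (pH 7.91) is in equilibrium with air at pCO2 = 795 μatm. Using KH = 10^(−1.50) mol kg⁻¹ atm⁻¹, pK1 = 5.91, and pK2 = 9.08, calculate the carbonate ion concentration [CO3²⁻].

[CO2*] = KH · pCO2 = 10^(−1.50) × 795×10^-6 = 2.514×10^-5 mol/kg
α₀ = 1/(1 + K1/[H⁺] + K1K2/[H⁺]²) = 1/(1 + 10^+2.00 + 10^+0.83) = 0.009280
DIC = [CO2*]/α₀ = 2.514×10^-5 / 0.009280 = 2.709 mmol/kg
[CO3²⁻] = α₂·DIC; α₂ = 0.06274, so [CO3²⁻] = 0.06274 × 2.709 = 0.170 mmol/kg

[CO3²⁻] = 0.170 mmol/kg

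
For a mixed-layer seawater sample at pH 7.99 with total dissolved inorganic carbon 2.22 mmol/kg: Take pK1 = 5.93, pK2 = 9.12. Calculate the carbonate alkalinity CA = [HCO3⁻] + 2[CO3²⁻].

CA = 2.35 mmol/kg

CA = [HCO3⁻] + 2[CO3²⁻] = (α₁ + 2α₂)·DIC
At pH 7.99: [H⁺]/K1 = 10^-2.06 = 0.0087096, K2/[H⁺] = 10^-1.13 = 0.074131
α₁ = 1/(1 + 0.0087096 + 0.074131) = 1/1.0828 = 0.9235; α₂ = α₁·K2/[H⁺] = 0.06846
α₁ + 2α₂ = 1.0604
CA = 1.0604 × 2.22 = 2.35 mmol/kg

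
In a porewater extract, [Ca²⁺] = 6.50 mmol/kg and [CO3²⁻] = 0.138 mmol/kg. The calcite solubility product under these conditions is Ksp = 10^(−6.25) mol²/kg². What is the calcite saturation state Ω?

Ksp = 10^(−6.25) = 5.623×10^-7
Ω = [Ca²⁺][CO3²⁻]/Ksp = (6.50×10^-3)(0.138×10^-3) / 5.623×10^-7 = 1.60

Ω = 1.60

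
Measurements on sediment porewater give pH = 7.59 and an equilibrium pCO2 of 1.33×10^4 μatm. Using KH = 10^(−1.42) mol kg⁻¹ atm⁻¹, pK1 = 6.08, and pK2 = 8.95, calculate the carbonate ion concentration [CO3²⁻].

[CO3²⁻] = 0.714 mmol/kg

[CO2*] = KH · pCO2 = 10^(−1.42) × 1.33×10^4×10^-6 = 5.057×10^-4 mol/kg
α₀ = 1/(1 + K1/[H⁺] + K1K2/[H⁺]²) = 1/(1 + 10^+1.51 + 10^+0.15) = 0.02876
DIC = [CO2*]/α₀ = 5.057×10^-4 / 0.02876 = 17.58 mmol/kg
[CO3²⁻] = α₂·DIC; α₂ = 0.04062, so [CO3²⁻] = 0.04062 × 17.58 = 0.714 mmol/kg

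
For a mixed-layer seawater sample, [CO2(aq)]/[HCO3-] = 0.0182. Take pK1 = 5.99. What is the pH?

pH = 7.73

From K1 = [H⁺][HCO3-]/[CO2(aq)]:  pH = pK1 − log₁₀([CO2(aq)]/[HCO3-])
log₁₀(0.0182) = -1.740
pH = 5.99 − (-1.740) = 7.73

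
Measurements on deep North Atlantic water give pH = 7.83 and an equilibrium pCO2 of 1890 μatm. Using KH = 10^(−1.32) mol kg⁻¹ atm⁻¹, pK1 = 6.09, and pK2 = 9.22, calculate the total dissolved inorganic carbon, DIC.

[CO2*] = KH · pCO2 = 10^(−1.32) × 1890×10^-6 = 9.046×10^-5 mol/kg
α₀ = 1/(1 + K1/[H⁺] + K1K2/[H⁺]²) = 1/(1 + 10^+1.74 + 10^+0.35) = 0.01718
DIC = [CO2*]/α₀ = 9.046×10^-5 / 0.01718 = 5.26 mmol/kg

DIC = 5.26 mmol/kg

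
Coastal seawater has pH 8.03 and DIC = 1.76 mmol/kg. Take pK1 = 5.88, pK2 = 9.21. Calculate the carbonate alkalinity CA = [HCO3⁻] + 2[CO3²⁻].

CA = 1.86 mmol/kg

CA = [HCO3⁻] + 2[CO3²⁻] = (α₁ + 2α₂)·DIC
At pH 8.03: [H⁺]/K1 = 10^-2.15 = 0.0070795, K2/[H⁺] = 10^-1.18 = 0.066069
α₁ = 1/(1 + 0.0070795 + 0.066069) = 1/1.0731 = 0.9318; α₂ = α₁·K2/[H⁺] = 0.06157
α₁ + 2α₂ = 1.0550
CA = 1.0550 × 1.76 = 1.86 mmol/kg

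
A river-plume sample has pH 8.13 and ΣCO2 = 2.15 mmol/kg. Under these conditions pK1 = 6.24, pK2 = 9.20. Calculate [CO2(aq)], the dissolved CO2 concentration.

α₀ = 1 / (1 + K1/[H⁺] + K1K2/[H⁺]²) = 1 / (1 + 10^+1.89 + 10^+0.82)
   = 1 / (1 + 77.625 + 6.6069) = 1/85.232 = 0.01173
[CO2*] = α₀ × DIC = 0.01173 × 2.15 = 0.0252 mmol/kg

[CO2*] = 0.0252 mmol/kg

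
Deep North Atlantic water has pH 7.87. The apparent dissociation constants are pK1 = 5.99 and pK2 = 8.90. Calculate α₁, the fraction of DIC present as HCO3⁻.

α₁ = 0.904

α₁ = 1 / (1 + [H⁺]/K1 + K2/[H⁺]) = 1 / (1 + 10^-1.88 + 10^-1.03)
   = 1 / (1 + 0.013183 + 0.093325) = 1/1.1065 = 0.9037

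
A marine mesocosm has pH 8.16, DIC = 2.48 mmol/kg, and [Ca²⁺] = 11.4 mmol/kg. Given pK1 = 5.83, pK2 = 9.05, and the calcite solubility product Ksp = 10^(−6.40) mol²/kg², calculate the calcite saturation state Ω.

α₂ = 1 / (1 + [H⁺]/K2 + [H⁺]²/(K1K2)) = 1 / (1 + 10^+0.89 + 10^-1.44)
   = 1 / (1 + 7.7625 + 0.036308) = 1/8.7988 = 0.1137
[CO3²⁻] = α₂ × DIC = 0.1137 × 2.48 = 0.2819 mmol/kg
Ksp = 10^(−6.40) = 3.981×10^-7
Ω = [Ca²⁺][CO3²⁻]/Ksp = (11.4×10^-3)(2.819×10^-4) / 3.981×10^-7 = 8.07

Ω = 8.07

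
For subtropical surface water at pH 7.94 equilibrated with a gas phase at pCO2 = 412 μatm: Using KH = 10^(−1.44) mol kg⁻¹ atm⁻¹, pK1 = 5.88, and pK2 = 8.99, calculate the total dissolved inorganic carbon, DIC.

[CO2*] = KH · pCO2 = 10^(−1.44) × 412×10^-6 = 1.496×10^-5 mol/kg
α₀ = 1/(1 + K1/[H⁺] + K1K2/[H⁺]²) = 1/(1 + 10^+2.06 + 10^+1.01) = 0.007933
DIC = [CO2*]/α₀ = 1.496×10^-5 / 0.007933 = 1.89 mmol/kg

DIC = 1.89 mmol/kg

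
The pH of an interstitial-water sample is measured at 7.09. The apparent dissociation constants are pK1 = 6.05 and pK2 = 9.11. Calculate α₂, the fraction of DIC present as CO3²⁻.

α₂ = 1 / (1 + [H⁺]/K2 + [H⁺]²/(K1K2)) = 1 / (1 + 10^+2.02 + 10^+0.98)
   = 1 / (1 + 104.71 + 9.5499) = 1/115.26 = 0.008676

α₂ = 0.00868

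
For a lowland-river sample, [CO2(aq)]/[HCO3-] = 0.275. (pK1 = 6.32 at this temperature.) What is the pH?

pH = 6.88

From K1 = [H⁺][HCO3-]/[CO2(aq)]:  pH = pK1 − log₁₀([CO2(aq)]/[HCO3-])
log₁₀(0.275) = -0.561
pH = 6.32 − (-0.561) = 6.88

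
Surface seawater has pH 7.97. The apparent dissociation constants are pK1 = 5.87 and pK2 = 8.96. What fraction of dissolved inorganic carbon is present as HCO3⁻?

α₁ = 1 / (1 + [H⁺]/K1 + K2/[H⁺]) = 1 / (1 + 10^-2.10 + 10^-0.99)
   = 1 / (1 + 0.0079433 + 0.10233) = 1/1.1103 = 0.9007

α₁ = 0.901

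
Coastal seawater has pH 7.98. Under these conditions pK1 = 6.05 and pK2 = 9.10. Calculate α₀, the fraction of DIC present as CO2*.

α₀ = 1 / (1 + K1/[H⁺] + K1K2/[H⁺]²) = 1 / (1 + 10^+1.93 + 10^+0.81)
   = 1 / (1 + 85.114 + 6.4565) = 1/92.570 = 0.01080

α₀ = 0.0108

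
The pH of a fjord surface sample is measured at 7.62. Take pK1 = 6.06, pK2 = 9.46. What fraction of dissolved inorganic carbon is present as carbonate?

α₂ = 0.0139

α₂ = 1 / (1 + [H⁺]/K2 + [H⁺]²/(K1K2)) = 1 / (1 + 10^+1.84 + 10^+0.28)
   = 1 / (1 + 69.183 + 1.9055) = 1/72.089 = 0.01387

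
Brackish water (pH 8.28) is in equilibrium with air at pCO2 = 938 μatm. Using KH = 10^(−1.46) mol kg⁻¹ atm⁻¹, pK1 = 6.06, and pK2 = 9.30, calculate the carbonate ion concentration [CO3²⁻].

[CO3²⁻] = 0.515 mmol/kg

[CO2*] = KH · pCO2 = 10^(−1.46) × 938×10^-6 = 3.252×10^-5 mol/kg
α₀ = 1/(1 + K1/[H⁺] + K1K2/[H⁺]²) = 1/(1 + 10^+2.22 + 10^+1.20) = 0.005470
DIC = [CO2*]/α₀ = 3.252×10^-5 / 0.005470 = 5.946 mmol/kg
[CO3²⁻] = α₂·DIC; α₂ = 0.08670, so [CO3²⁻] = 0.08670 × 5.946 = 0.515 mmol/kg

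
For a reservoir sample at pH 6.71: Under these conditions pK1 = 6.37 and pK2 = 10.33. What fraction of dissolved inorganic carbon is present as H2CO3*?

α₀ = 1 / (1 + K1/[H⁺] + K1K2/[H⁺]²) = 1 / (1 + 10^+0.34 + 10^-3.28)
   = 1 / (1 + 2.1878 + 0.00052481) = 1/3.1883 = 0.3136

α₀ = 0.314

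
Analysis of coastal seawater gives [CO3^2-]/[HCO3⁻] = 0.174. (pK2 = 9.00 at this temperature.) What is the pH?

pH = 8.24

From K2 = [H⁺][CO3^2-]/[HCO3⁻]:  pH = pK2 + log₁₀([CO3^2-]/[HCO3⁻])
log₁₀(0.174) = -0.759
pH = 9.00 + (-0.759) = 8.24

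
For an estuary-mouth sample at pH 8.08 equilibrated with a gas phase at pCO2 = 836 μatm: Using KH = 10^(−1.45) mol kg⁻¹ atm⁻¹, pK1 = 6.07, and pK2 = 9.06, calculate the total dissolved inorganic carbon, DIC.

[CO2*] = KH · pCO2 = 10^(−1.45) × 836×10^-6 = 2.966×10^-5 mol/kg
α₀ = 1/(1 + K1/[H⁺] + K1K2/[H⁺]²) = 1/(1 + 10^+2.01 + 10^+1.03) = 0.008769
DIC = [CO2*]/α₀ = 2.966×10^-5 / 0.008769 = 3.38 mmol/kg

DIC = 3.38 mmol/kg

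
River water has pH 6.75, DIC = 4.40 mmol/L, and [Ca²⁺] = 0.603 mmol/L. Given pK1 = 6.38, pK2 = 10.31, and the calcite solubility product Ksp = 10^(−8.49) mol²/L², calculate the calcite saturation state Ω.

α₂ = 1 / (1 + [H⁺]/K2 + [H⁺]²/(K1K2)) = 1 / (1 + 10^+3.56 + 10^+3.19)
   = 1 / (1 + 3630.8 + 1548.8) = 1/5180.6 = 0.0001930
[CO3²⁻] = α₂ × DIC = 0.0001930 × 4.40 = 0.0008493 mmol/L = 0.8493 μmol/L
Ksp = 10^(−8.49) = 3.236×10^-9
Ω = [Ca²⁺][CO3²⁻]/Ksp = (0.603×10^-3)(8.493×10^-7) / 3.236×10^-9 = 0.158

Ω = 0.158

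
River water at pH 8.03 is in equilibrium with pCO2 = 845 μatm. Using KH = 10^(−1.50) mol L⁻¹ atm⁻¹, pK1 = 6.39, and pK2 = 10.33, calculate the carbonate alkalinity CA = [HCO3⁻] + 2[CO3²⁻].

[CO2*] = KH · pCO2 = 10^(−1.50) × 845×10^-6 = 2.672×10^-5 mol/L
α₀ = 1/(1 + K1/[H⁺] + K1K2/[H⁺]²) = 1/(1 + 10^+1.64 + 10^-0.66) = 0.02229
DIC = [CO2*]/α₀ = 2.672×10^-5 / 0.02229 = 1.199 mmol/L
CA = (α₁ + 2α₂)·DIC = (0.9728 + 2×0.004876) × 1.199 = 1.18 mmol/L

CA = 1.18 mmol/L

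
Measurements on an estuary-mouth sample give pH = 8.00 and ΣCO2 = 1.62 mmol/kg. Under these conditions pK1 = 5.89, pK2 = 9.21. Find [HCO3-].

[HCO3⁻] = 1.51 mmol/kg

α₁ = 1 / (1 + [H⁺]/K1 + K2/[H⁺]) = 1 / (1 + 10^-2.11 + 10^-1.21)
   = 1 / (1 + 0.0077625 + 0.061660) = 1/1.0694 = 0.9351
[HCO3⁻] = α₁ × DIC = 0.9351 × 1.62 = 1.51 mmol/kg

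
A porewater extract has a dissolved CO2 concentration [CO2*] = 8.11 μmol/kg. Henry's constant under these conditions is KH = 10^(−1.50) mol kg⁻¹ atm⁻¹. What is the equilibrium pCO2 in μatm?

KH = 10^(−1.50) = 3.162×10^-2 mol kg⁻¹ atm⁻¹
pCO2 = [CO2*]/KH = 8.11×10^-6 / 3.162×10^-2 = 2.56×10^-4 atm = 256 μatm

pCO2 = 256 μatm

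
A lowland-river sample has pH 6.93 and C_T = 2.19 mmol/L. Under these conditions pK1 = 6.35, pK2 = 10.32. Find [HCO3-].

α₁ = 1 / (1 + [H⁺]/K1 + K2/[H⁺]) = 1 / (1 + 10^-0.58 + 10^-3.39)
   = 1 / (1 + 0.26303 + 0.00040738) = 1/1.2634 = 0.7915
[HCO3⁻] = α₁ × DIC = 0.7915 × 2.19 = 1.73 mmol/L

[HCO3⁻] = 1.73 mmol/L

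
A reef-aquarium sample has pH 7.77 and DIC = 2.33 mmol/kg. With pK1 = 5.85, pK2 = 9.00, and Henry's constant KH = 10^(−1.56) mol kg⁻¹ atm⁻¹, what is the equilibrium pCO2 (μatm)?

α₀ = 1 / (1 + K1/[H⁺] + K1K2/[H⁺]²) = 1 / (1 + 10^+1.92 + 10^+0.69)
   = 1 / (1 + 83.176 + 4.8978) = 1/89.074 = 0.01123
[CO2*] = α₀ × DIC = 0.01123 × 2.33 = 0.02616 mmol/kg
pCO2 = [CO2*]/KH = 2.616×10^-5 / 2.754×10^-2 = 950 μatm

pCO2 = 950 μatm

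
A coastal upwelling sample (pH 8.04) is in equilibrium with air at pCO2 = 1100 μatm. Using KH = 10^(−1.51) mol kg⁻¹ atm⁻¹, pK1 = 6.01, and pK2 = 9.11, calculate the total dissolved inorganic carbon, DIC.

DIC = 3.99 mmol/kg

[CO2*] = KH · pCO2 = 10^(−1.51) × 1100×10^-6 = 3.399×10^-5 mol/kg
α₀ = 1/(1 + K1/[H⁺] + K1K2/[H⁺]²) = 1/(1 + 10^+2.03 + 10^+0.96) = 0.008527
DIC = [CO2*]/α₀ = 3.399×10^-5 / 0.008527 = 3.99 mmol/kg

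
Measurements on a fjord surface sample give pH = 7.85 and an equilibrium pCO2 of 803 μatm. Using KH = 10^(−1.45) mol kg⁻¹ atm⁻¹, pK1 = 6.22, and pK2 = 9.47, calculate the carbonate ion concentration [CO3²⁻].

[CO3²⁻] = 0.0292 mmol/kg

[CO2*] = KH · pCO2 = 10^(−1.45) × 803×10^-6 = 2.849×10^-5 mol/kg
α₀ = 1/(1 + K1/[H⁺] + K1K2/[H⁺]²) = 1/(1 + 10^+1.63 + 10^+0.01) = 0.02238
DIC = [CO2*]/α₀ = 2.849×10^-5 / 0.02238 = 1.273 mmol/kg
[CO3²⁻] = α₂·DIC; α₂ = 0.02290, so [CO3²⁻] = 0.02290 × 1.273 = 0.0292 mmol/kg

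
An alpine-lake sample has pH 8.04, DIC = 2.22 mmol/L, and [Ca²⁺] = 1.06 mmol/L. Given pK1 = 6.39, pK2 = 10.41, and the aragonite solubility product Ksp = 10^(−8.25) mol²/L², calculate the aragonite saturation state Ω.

α₂ = 1 / (1 + [H⁺]/K2 + [H⁺]²/(K1K2)) = 1 / (1 + 10^+2.37 + 10^+0.72)
   = 1 / (1 + 234.42 + 5.2481) = 1/240.67 = 0.004155
[CO3²⁻] = α₂ × DIC = 0.004155 × 2.22 = 0.009224 mmol/L = 9.224 μmol/L
Ksp = 10^(−8.25) = 5.623×10^-9
Ω = [Ca²⁺][CO3²⁻]/Ksp = (1.06×10^-3)(9.224×10^-6) / 5.623×10^-9 = 1.74

Ω = 1.74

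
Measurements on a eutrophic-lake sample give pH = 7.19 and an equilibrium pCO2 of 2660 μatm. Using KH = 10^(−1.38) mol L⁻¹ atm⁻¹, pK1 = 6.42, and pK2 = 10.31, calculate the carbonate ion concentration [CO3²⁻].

[CO2*] = KH · pCO2 = 10^(−1.38) × 2660×10^-6 = 1.109×10^-4 mol/L
α₀ = 1/(1 + K1/[H⁺] + K1K2/[H⁺]²) = 1/(1 + 10^+0.77 + 10^-2.35) = 0.1451
DIC = [CO2*]/α₀ = 1.109×10^-4 / 0.1451 = 0.7643 mmol/L
[CO3²⁻] = α₂·DIC; α₂ = 0.0006480, so [CO3²⁻] = 0.0006480 × 0.7643 = 0.000495 mmol/L = 0.495 μmol/L

[CO3²⁻] = 0.495 μmol/L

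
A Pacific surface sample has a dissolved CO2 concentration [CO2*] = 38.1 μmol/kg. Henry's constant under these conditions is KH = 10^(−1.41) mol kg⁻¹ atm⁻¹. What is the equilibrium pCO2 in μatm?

KH = 10^(−1.41) = 3.890×10^-2 mol kg⁻¹ atm⁻¹
pCO2 = [CO2*]/KH = 38.1×10^-6 / 3.890×10^-2 = 9.79×10^-4 atm = 979 μatm

pCO2 = 979 μatm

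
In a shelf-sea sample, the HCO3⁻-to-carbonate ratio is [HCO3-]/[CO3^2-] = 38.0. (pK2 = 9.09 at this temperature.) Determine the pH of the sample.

From K2 = [H⁺][CO3^2-]/[HCO3-]:  pH = pK2 − log₁₀([HCO3-]/[CO3^2-])
log₁₀(38.0) = +1.580
pH = 9.09 − (+1.580) = 7.51

pH = 7.51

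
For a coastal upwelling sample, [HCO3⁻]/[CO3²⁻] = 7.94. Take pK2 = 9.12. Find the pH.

From K2 = [H⁺][CO3²⁻]/[HCO3⁻]:  pH = pK2 − log₁₀([HCO3⁻]/[CO3²⁻])
log₁₀(7.94) = +0.900
pH = 9.12 − (+0.900) = 8.22

pH = 8.22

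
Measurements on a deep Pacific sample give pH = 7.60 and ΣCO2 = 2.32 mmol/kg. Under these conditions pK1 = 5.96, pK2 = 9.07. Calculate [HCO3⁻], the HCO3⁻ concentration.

α₁ = 1 / (1 + [H⁺]/K1 + K2/[H⁺]) = 1 / (1 + 10^-1.64 + 10^-1.47)
   = 1 / (1 + 0.022909 + 0.033884) = 1/1.0568 = 0.9463
[HCO3⁻] = α₁ × DIC = 0.9463 × 2.32 = 2.20 mmol/kg

[HCO3⁻] = 2.20 mmol/kg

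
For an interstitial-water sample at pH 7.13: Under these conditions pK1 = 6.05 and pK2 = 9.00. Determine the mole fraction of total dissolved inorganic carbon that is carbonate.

α₂ = 1 / (1 + [H⁺]/K2 + [H⁺]²/(K1K2)) = 1 / (1 + 10^+1.87 + 10^+0.79)
   = 1 / (1 + 74.131 + 6.1660) = 1/81.297 = 0.01230

α₂ = 0.0123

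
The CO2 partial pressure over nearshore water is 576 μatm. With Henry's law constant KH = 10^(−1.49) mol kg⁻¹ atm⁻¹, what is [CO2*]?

[CO2*] = 18.6 μmol/kg

KH = 10^(−1.49) = 3.236×10^-2 mol kg⁻¹ atm⁻¹
[CO2*] = KH · pCO2 = 3.236×10^-2 × 576×10^-6 atm = 1.86×10^-5 mol/kg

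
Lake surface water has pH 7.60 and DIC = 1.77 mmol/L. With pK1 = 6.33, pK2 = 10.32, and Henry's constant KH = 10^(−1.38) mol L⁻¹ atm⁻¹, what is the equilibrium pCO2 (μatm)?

α₀ = 1 / (1 + K1/[H⁺] + K1K2/[H⁺]²) = 1 / (1 + 10^+1.27 + 10^-1.45)
   = 1 / (1 + 18.621 + 0.035481) = 1/19.656 = 0.05087
[CO2*] = α₀ × DIC = 0.05087 × 1.77 = 0.09005 mmol/L
pCO2 = [CO2*]/KH = 9.005×10^-5 / 4.169×10^-2 = 2160 μatm

pCO2 = 2160 μatm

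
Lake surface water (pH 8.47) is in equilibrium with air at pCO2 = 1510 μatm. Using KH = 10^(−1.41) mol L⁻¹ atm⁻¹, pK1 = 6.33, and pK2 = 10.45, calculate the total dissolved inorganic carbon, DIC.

[CO2*] = KH · pCO2 = 10^(−1.41) × 1510×10^-6 = 5.875×10^-5 mol/L
α₀ = 1/(1 + K1/[H⁺] + K1K2/[H⁺]²) = 1/(1 + 10^+2.14 + 10^+0.16) = 0.007118
DIC = [CO2*]/α₀ = 5.875×10^-5 / 0.007118 = 8.25 mmol/L

DIC = 8.25 mmol/L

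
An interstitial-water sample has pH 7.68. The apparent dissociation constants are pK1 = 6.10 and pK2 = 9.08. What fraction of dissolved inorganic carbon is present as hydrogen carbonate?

α₁ = 0.938

α₁ = 1 / (1 + [H⁺]/K1 + K2/[H⁺]) = 1 / (1 + 10^-1.58 + 10^-1.40)
   = 1 / (1 + 0.026303 + 0.039811) = 1/1.0661 = 0.9380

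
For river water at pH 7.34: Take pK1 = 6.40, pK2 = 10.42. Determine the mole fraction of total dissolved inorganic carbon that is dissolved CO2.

α₀ = 1 / (1 + K1/[H⁺] + K1K2/[H⁺]²) = 1 / (1 + 10^+0.94 + 10^-2.14)
   = 1 / (1 + 8.7096 + 0.0072444) = 1/9.7169 = 0.1029

α₀ = 0.103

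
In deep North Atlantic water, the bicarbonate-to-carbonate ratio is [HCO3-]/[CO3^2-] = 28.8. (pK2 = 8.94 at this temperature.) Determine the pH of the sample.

pH = 7.48

From K2 = [H⁺][CO3^2-]/[HCO3-]:  pH = pK2 − log₁₀([HCO3-]/[CO3^2-])
log₁₀(28.8) = +1.459
pH = 8.94 − (+1.459) = 7.48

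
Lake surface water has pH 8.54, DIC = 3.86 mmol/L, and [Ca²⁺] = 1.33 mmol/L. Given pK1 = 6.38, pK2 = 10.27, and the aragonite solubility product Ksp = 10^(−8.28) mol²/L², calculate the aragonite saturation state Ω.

Ω = 17.8

α₂ = 1 / (1 + [H⁺]/K2 + [H⁺]²/(K1K2)) = 1 / (1 + 10^+1.73 + 10^-0.43)
   = 1 / (1 + 53.703 + 0.37154) = 1/55.075 = 0.01816
[CO3²⁻] = α₂ × DIC = 0.01816 × 3.86 = 0.07009 mmol/L
Ksp = 10^(−8.28) = 5.248×10^-9
Ω = [Ca²⁺][CO3²⁻]/Ksp = (1.33×10^-3)(7.009×10^-5) / 5.248×10^-9 = 17.8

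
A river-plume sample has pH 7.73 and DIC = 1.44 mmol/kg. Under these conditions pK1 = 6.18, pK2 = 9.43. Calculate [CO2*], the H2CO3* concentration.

α₀ = 1 / (1 + K1/[H⁺] + K1K2/[H⁺]²) = 1 / (1 + 10^+1.55 + 10^-0.15)
   = 1 / (1 + 35.481 + 0.70795) = 1/37.189 = 0.02689
[CO2*] = α₀ × DIC = 0.02689 × 1.44 = 0.0387 mmol/kg

[CO2*] = 0.0387 mmol/kg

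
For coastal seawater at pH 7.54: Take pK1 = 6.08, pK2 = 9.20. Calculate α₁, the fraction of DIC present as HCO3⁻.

α₁ = 1 / (1 + [H⁺]/K1 + K2/[H⁺]) = 1 / (1 + 10^-1.46 + 10^-1.66)
   = 1 / (1 + 0.034674 + 0.021878) = 1/1.0566 = 0.9465

α₁ = 0.946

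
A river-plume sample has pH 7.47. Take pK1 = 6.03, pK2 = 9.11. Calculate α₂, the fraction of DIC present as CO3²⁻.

α₂ = 0.0216

α₂ = 1 / (1 + [H⁺]/K2 + [H⁺]²/(K1K2)) = 1 / (1 + 10^+1.64 + 10^+0.20)
   = 1 / (1 + 43.652 + 1.5849) = 1/46.236 = 0.02163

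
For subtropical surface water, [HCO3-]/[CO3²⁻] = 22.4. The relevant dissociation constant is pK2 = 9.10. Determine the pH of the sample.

From K2 = [H⁺][CO3²⁻]/[HCO3-]:  pH = pK2 − log₁₀([HCO3-]/[CO3²⁻])
log₁₀(22.4) = +1.350
pH = 9.10 − (+1.350) = 7.75

pH = 7.75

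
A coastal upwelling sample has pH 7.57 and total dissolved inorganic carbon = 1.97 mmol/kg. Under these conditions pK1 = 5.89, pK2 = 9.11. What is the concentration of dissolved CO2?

[CO2*] = 0.0392 mmol/kg

α₀ = 1 / (1 + K1/[H⁺] + K1K2/[H⁺]²) = 1 / (1 + 10^+1.68 + 10^+0.14)
   = 1 / (1 + 47.863 + 1.3804) = 1/50.243 = 0.01990
[CO2*] = α₀ × DIC = 0.01990 × 1.97 = 0.0392 mmol/kg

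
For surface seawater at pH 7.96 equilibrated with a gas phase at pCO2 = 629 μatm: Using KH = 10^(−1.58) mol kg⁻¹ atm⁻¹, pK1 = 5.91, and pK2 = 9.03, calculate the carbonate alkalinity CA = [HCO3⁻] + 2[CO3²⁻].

CA = 2.17 mmol/kg

[CO2*] = KH · pCO2 = 10^(−1.58) × 629×10^-6 = 1.654×10^-5 mol/kg
α₀ = 1/(1 + K1/[H⁺] + K1K2/[H⁺]²) = 1/(1 + 10^+2.05 + 10^+0.98) = 0.008147
DIC = [CO2*]/α₀ = 1.654×10^-5 / 0.008147 = 2.031 mmol/kg
CA = (α₁ + 2α₂)·DIC = (0.9141 + 2×0.07780) × 2.031 = 2.17 mmol/kg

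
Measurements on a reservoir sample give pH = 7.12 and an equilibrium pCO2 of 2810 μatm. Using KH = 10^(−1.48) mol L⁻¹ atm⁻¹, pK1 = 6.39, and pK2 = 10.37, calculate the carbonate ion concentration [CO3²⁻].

[CO3²⁻] = 0.281 μmol/L

[CO2*] = KH · pCO2 = 10^(−1.48) × 2810×10^-6 = 9.305×10^-5 mol/L
α₀ = 1/(1 + K1/[H⁺] + K1K2/[H⁺]²) = 1/(1 + 10^+0.73 + 10^-2.52) = 0.1569
DIC = [CO2*]/α₀ = 9.305×10^-5 / 0.1569 = 0.5930 mmol/L
[CO3²⁻] = α₂·DIC; α₂ = 0.0004738, so [CO3²⁻] = 0.0004738 × 0.5930 = 0.000281 mmol/L = 0.281 μmol/L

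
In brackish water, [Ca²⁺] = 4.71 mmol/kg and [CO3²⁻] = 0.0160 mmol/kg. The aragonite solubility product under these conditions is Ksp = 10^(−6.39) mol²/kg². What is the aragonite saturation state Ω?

Ksp = 10^(−6.39) = 4.074×10^-7
Ω = [Ca²⁺][CO3²⁻]/Ksp = (4.71×10^-3)(0.0160×10^-3) / 4.074×10^-7 = 0.185

Ω = 0.185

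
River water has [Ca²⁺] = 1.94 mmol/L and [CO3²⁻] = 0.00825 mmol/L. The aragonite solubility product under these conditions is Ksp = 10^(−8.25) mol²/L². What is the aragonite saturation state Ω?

Ksp = 10^(−8.25) = 5.623×10^-9
Ω = [Ca²⁺][CO3²⁻]/Ksp = (1.94×10^-3)(0.00825×10^-3) / 5.623×10^-9 = 2.85

Ω = 2.85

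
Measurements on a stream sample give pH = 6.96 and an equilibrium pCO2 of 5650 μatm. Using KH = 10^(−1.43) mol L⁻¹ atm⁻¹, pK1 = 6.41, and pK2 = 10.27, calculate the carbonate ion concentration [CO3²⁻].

[CO2*] = KH · pCO2 = 10^(−1.43) × 5650×10^-6 = 2.099×10^-4 mol/L
α₀ = 1/(1 + K1/[H⁺] + K1K2/[H⁺]²) = 1/(1 + 10^+0.55 + 10^-2.76) = 0.2198
DIC = [CO2*]/α₀ = 2.099×10^-4 / 0.2198 = 0.9551 mmol/L
[CO3²⁻] = α₂·DIC; α₂ = 0.0003819, so [CO3²⁻] = 0.0003819 × 0.9551 = 0.000365 mmol/L = 0.365 μmol/L

[CO3²⁻] = 0.365 μmol/L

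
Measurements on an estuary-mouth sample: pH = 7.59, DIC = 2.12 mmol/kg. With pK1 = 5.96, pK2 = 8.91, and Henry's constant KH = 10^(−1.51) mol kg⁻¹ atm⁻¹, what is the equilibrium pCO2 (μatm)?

α₀ = 1 / (1 + K1/[H⁺] + K1K2/[H⁺]²) = 1 / (1 + 10^+1.63 + 10^+0.31)
   = 1 / (1 + 42.658 + 2.0417) = 1/45.700 = 0.02188
[CO2*] = α₀ × DIC = 0.02188 × 2.12 = 0.04639 mmol/kg
pCO2 = [CO2*]/KH = 4.639×10^-5 / 3.090×10^-2 = 1500 μatm

pCO2 = 1500 μatm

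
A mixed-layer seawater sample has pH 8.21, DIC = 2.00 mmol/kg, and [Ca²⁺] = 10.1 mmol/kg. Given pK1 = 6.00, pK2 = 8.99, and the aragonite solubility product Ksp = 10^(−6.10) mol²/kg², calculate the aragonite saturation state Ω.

Ω = 3.60

α₂ = 1 / (1 + [H⁺]/K2 + [H⁺]²/(K1K2)) = 1 / (1 + 10^+0.78 + 10^-1.43)
   = 1 / (1 + 6.0256 + 0.037154) = 1/7.0627 = 0.1416
[CO3²⁻] = α₂ × DIC = 0.1416 × 2.00 = 0.2832 mmol/kg
Ksp = 10^(−6.10) = 7.943×10^-7
Ω = [Ca²⁺][CO3²⁻]/Ksp = (10.1×10^-3)(2.832×10^-4) / 7.943×10^-7 = 3.60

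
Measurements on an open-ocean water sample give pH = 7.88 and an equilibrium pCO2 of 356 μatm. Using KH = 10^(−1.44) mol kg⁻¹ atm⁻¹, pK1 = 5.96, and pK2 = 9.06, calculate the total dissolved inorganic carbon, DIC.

[CO2*] = KH · pCO2 = 10^(−1.44) × 356×10^-6 = 1.293×10^-5 mol/kg
α₀ = 1/(1 + K1/[H⁺] + K1K2/[H⁺]²) = 1/(1 + 10^+1.92 + 10^+0.74) = 0.01115
DIC = [CO2*]/α₀ = 1.293×10^-5 / 0.01115 = 1.16 mmol/kg

DIC = 1.16 mmol/kg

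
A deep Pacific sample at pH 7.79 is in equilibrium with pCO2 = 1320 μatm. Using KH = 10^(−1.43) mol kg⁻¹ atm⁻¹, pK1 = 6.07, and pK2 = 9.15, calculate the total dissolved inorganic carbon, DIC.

DIC = 2.74 mmol/kg

[CO2*] = KH · pCO2 = 10^(−1.43) × 1320×10^-6 = 4.904×10^-5 mol/kg
α₀ = 1/(1 + K1/[H⁺] + K1K2/[H⁺]²) = 1/(1 + 10^+1.72 + 10^+0.36) = 0.01793
DIC = [CO2*]/α₀ = 4.904×10^-5 / 0.01793 = 2.74 mmol/kg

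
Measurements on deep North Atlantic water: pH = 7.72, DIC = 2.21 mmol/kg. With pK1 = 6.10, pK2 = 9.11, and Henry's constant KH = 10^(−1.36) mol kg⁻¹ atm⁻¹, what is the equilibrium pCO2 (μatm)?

α₀ = 1 / (1 + K1/[H⁺] + K1K2/[H⁺]²) = 1 / (1 + 10^+1.62 + 10^+0.23)
   = 1 / (1 + 41.687 + 1.6982) = 1/44.385 = 0.02253
[CO2*] = α₀ × DIC = 0.02253 × 2.21 = 0.04979 mmol/kg
pCO2 = [CO2*]/KH = 4.979×10^-5 / 4.365×10^-2 = 1140 μatm

pCO2 = 1140 μatm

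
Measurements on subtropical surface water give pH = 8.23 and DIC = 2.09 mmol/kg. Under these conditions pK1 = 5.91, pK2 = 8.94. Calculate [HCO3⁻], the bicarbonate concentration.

α₁ = 1 / (1 + [H⁺]/K1 + K2/[H⁺]) = 1 / (1 + 10^-2.32 + 10^-0.71)
   = 1 / (1 + 0.0047863 + 0.19498) = 1/1.1998 = 0.8335
[HCO3⁻] = α₁ × DIC = 0.8335 × 2.09 = 1.74 mmol/kg

[HCO3⁻] = 1.74 mmol/kg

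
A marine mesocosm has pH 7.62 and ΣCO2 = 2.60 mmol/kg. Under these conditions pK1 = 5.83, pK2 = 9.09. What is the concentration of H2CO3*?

[CO2*] = 0.0402 mmol/kg

α₀ = 1 / (1 + K1/[H⁺] + K1K2/[H⁺]²) = 1 / (1 + 10^+1.79 + 10^+0.32)
   = 1 / (1 + 61.660 + 2.0893) = 1/64.749 = 0.01544
[CO2*] = α₀ × DIC = 0.01544 × 2.60 = 0.0402 mmol/kg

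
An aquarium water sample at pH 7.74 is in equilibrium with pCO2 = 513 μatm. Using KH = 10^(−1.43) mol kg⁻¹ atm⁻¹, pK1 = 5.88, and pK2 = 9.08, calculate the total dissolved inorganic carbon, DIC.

DIC = 1.46 mmol/kg

[CO2*] = KH · pCO2 = 10^(−1.43) × 513×10^-6 = 1.906×10^-5 mol/kg
α₀ = 1/(1 + K1/[H⁺] + K1K2/[H⁺]²) = 1/(1 + 10^+1.86 + 10^+0.52) = 0.01303
DIC = [CO2*]/α₀ = 1.906×10^-5 / 0.01303 = 1.46 mmol/kg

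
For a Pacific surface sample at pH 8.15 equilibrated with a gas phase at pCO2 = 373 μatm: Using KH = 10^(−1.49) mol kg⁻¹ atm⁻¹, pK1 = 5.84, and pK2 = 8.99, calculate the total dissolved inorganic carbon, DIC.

DIC = 2.83 mmol/kg

[CO2*] = KH · pCO2 = 10^(−1.49) × 373×10^-6 = 1.207×10^-5 mol/kg
α₀ = 1/(1 + K1/[H⁺] + K1K2/[H⁺]²) = 1/(1 + 10^+2.31 + 10^+1.47) = 0.004261
DIC = [CO2*]/α₀ = 1.207×10^-5 / 0.004261 = 2.83 mmol/kg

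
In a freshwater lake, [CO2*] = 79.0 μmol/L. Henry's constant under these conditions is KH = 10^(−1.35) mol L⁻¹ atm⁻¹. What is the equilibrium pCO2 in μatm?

pCO2 = 1770 μatm

KH = 10^(−1.35) = 4.467×10^-2 mol L⁻¹ atm⁻¹
pCO2 = [CO2*]/KH = 79.0×10^-6 / 4.467×10^-2 = 1.77×10^-3 atm = 1770 μatm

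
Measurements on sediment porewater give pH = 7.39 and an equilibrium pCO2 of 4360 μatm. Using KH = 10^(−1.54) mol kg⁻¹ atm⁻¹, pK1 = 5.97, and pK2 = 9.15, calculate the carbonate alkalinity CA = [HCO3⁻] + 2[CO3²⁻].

CA = 3.42 mmol/kg

[CO2*] = KH · pCO2 = 10^(−1.54) × 4360×10^-6 = 1.257×10^-4 mol/kg
α₀ = 1/(1 + K1/[H⁺] + K1K2/[H⁺]²) = 1/(1 + 10^+1.42 + 10^-0.34) = 0.03602
DIC = [CO2*]/α₀ = 1.257×10^-4 / 0.03602 = 3.491 mmol/kg
CA = (α₁ + 2α₂)·DIC = (0.9475 + 2×0.01647) × 3.491 = 3.42 mmol/kg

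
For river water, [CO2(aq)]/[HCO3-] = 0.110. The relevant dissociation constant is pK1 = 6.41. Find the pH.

From K1 = [H⁺][HCO3-]/[CO2(aq)]:  pH = pK1 − log₁₀([CO2(aq)]/[HCO3-])
log₁₀(0.110) = -0.959
pH = 6.41 − (-0.959) = 7.37

pH = 7.37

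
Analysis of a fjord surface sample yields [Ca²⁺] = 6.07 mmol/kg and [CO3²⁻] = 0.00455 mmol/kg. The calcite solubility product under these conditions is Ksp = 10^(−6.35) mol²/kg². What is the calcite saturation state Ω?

Ω = 0.0618

Ksp = 10^(−6.35) = 4.467×10^-7
Ω = [Ca²⁺][CO3²⁻]/Ksp = (6.07×10^-3)(0.00455×10^-3) / 4.467×10^-7 = 0.0618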